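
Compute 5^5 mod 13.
5 = 4 + 1 (binary 101). Repeated squaring mod 13: 5^1 ≡ 5; 5^2 ≡ 5² = 25 ≡ 12; 5^4 ≡ 12² = 144 ≡ 1. Multiply: 5^5 = 5^4 × 5^1 ≡ 1 × 5 (mod 13): 1 × 5 = 5 ≡ 5. So 5^5 ≡ 5 (mod 13).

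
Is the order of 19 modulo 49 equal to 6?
Yes, ord_49(19) = 6.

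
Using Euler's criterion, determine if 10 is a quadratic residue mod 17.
By Euler's criterion: 10^{8} ≡ 16 (mod 17). Since this equals -1 (≡ 16), 10 is not a QR.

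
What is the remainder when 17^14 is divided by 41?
Using repeated squaring. 14 = 8 + 4 + 2 (binary 1110). Repeated squaring mod 41: 17^1 ≡ 17; 17^2 ≡ 17² = 289 ≡ 2; 17^4 ≡ 2² = 4 ≡ 4; 17^8 ≡ 4² = 16 ≡ 16. Multiply: 17^14 = 17^8 × 17^4 × 17^2 ≡ 16 × 4 × 2 (mod 41): 16 × 4 = 64 ≡ 23; 23 × 2 = 46 ≡ 5. So 17^14 ≡ 5 (mod 41).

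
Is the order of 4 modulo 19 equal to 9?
Yes, ord_19(4) = 9.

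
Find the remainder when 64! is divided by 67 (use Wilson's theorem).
(66)! = (64)! × (65) × (66) ≡ -1 (mod 67). So (64)! ≡ -1 × [(66)(65)]^(-1) ≡ 33 (mod 67)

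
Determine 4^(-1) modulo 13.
4^(-1) ≡ 10 (mod 13). Verification: 4 × 10 = 40 ≡ 1 (mod 13)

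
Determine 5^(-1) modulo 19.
5^(-1) ≡ 4 (mod 19). Verification: 5 × 4 = 20 ≡ 1 (mod 19)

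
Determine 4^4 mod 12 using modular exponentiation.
4 = 4 (binary 100). Repeated squaring mod 12: 4^1 ≡ 4; 4^2 ≡ 4² = 16 ≡ 4; 4^4 ≡ 4² = 16 ≡ 4. So 4^4 ≡ 4 (mod 12).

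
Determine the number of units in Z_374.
160

Prime factorization: 374 = 2 × 11 × 17
Using the formula φ(n) = n × Π(1 - 1/p) for each prime factor p:
φ(374) = 374 × (1 - 1/2) × (1 - 1/11) × (1 - 1/17)
φ(374) = 160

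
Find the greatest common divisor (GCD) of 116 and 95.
1

Using the Euclidean algorithm:
116 = 1 × 95 + 21
95 = 4 × 21 + 11
21 = 1 × 11 + 10
11 = 1 × 10 + 1
10 = 10 × 1 + 0

GCD(116, 95) = 1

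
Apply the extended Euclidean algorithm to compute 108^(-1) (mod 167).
Extended GCD: 108(-17) + 167(11) = 1. So 108^(-1) ≡ 150 ≡ 150 (mod 167). Verify: 108 × 150 = 16200 ≡ 1 (mod 167)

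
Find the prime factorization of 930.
2 × 3 × 5 × 31

Divide by primes starting from smallest:
930 ÷ 2 = 465
465 ÷ 3 = 155
155 ÷ 5 = 31
31 ÷ 31 = 1

930 = 2 × 3 × 5 × 31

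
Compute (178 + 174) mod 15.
7

(178 + 174) = 352
352 mod 15 = 7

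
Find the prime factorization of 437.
19 × 23

Divide by primes starting from smallest:
437 ÷ 19 = 23
23 ÷ 23 = 1

437 = 19 × 23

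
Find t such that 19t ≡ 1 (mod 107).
19^(-1) ≡ 62 (mod 107). Verification: 19 × 62 = 1178 ≡ 1 (mod 107)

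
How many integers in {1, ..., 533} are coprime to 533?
480

Prime factorization: 533 = 13 × 41
Using the formula φ(n) = n × Π(1 - 1/p) for each prime factor p:
φ(533) = 533 × (1 - 1/13) × (1 - 1/41)
φ(533) = 480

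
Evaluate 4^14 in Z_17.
Using repeated squaring. 14 = 8 + 4 + 2 (binary 1110). Repeated squaring mod 17: 4^1 ≡ 4; 4^2 ≡ 4² = 16 ≡ 16; 4^4 ≡ 16² = 256 ≡ 1; 4^8 ≡ 1² = 1 ≡ 1. Multiply: 4^14 = 4^8 × 4^4 × 4^2 ≡ 1 × 1 × 16 (mod 17): 1 × 1 = 1 ≡ 1; 1 × 16 = 16 ≡ 16. So 4^14 ≡ 16 (mod 17).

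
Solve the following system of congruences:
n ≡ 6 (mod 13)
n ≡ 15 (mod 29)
305

Using the Chinese Remainder Theorem:
M = product of moduli = 377
For equation 1: M_1 = 29, 29 ≡ 3 (mod 13), inverse of 29 mod 13 is 9 (check: 3 × 9 = 27 ≡ 1 (mod 13))
For equation 2: M_2 = 13, 13 ≡ 13 (mod 29), inverse of 13 mod 29 is 9 (check: 13 × 9 = 117 ≡ 1 (mod 29))
Combine: n ≡ Σ r_i×M_i×(M_i⁻¹ mod m_i) = 6×29×9 + 15×13×9 = 1566 + 1755 = 3321
3321 mod 377 = 305
n ≡ 305 (mod 377)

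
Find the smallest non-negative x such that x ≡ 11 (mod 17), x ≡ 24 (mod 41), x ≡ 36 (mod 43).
1541

Using the Chinese Remainder Theorem:
M = product of moduli = 29971
For equation 1: M_1 = 1763, 1763 ≡ 12 (mod 17), inverse of 1763 mod 17 is 10 (check: 12 × 10 = 120 ≡ 1 (mod 17))
For equation 2: M_2 = 731, 731 ≡ 34 (mod 41), inverse of 731 mod 41 is 35 (check: 34 × 35 = 1190 ≡ 1 (mod 41))
For equation 3: M_3 = 697, 697 ≡ 9 (mod 43), inverse of 697 mod 43 is 24 (check: 9 × 24 = 216 ≡ 1 (mod 43))
Combine: x ≡ Σ r_i×M_i×(M_i⁻¹ mod m_i) = 11×1763×10 + 24×731×35 + 36×697×24 = 193930 + 614040 + 602208 = 1410178
1410178 mod 29971 = 1541
x ≡ 1541 (mod 29971)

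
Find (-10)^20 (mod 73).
Using repeated squaring. (-10) ≡ 63 (mod 73). 20 = 16 + 4 (binary 10100). Repeated squaring mod 73: 63^1 ≡ 63; 63^2 ≡ 63² = 3969 ≡ 27; 63^4 ≡ 27² = 729 ≡ 72; 63^8 ≡ 72² = 5184 ≡ 1; 63^16 ≡ 1² = 1 ≡ 1. Multiply: (-10)^20 ≡ 63^16 × 63^4 ≡ 1 × 72 (mod 73): 1 × 72 = 72 ≡ 72. So (-10)^20 ≡ 72 (mod 73).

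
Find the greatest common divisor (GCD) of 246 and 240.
6

Using the Euclidean algorithm:
246 = 1 × 240 + 6
240 = 40 × 6 + 0

GCD(246, 240) = 6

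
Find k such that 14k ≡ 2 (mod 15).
13

Since gcd(14, 15) = 1 divides 2, a solution exists.
Multiply both sides by the inverse of 14 mod 15:
  14^(-1) mod 15 = 14
  x ≡ 14 × 2 ≡ 28 ≡ 13 (mod 15)
Verification: 14 × 13 = 182 = 12 × 15 + 2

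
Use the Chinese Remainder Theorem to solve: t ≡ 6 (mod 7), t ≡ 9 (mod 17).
M = 7 × 17 = 119. M₁ = 17, y₁ ≡ 5 (mod 7). M₂ = 7, y₂ ≡ 5 (mod 17). t = 6×17×5 + 9×7×5 ≡ 111 (mod 119)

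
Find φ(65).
48

Prime factorization: 65 = 5 × 13
Using the formula φ(n) = n × Π(1 - 1/p) for each prime factor p:
φ(65) = 65 × (1 - 1/5) × (1 - 1/13)
φ(65) = 48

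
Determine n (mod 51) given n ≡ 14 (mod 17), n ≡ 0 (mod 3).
48

Using the Chinese Remainder Theorem:
M = product of moduli = 51
For equation 1: M_1 = 3, 3 ≡ 3 (mod 17), inverse of 3 mod 17 is 6 (check: 3 × 6 = 18 ≡ 1 (mod 17))
For equation 2: M_2 = 17, 17 ≡ 2 (mod 3), inverse of 17 mod 3 is 2 (check: 2 × 2 = 4 ≡ 1 (mod 3))
Combine: n ≡ Σ r_i×M_i×(M_i⁻¹ mod m_i) = 14×3×6 + 0×17×2 = 252 + 0 = 252
252 mod 51 = 48
n ≡ 48 (mod 51)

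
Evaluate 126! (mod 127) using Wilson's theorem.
By Wilson's theorem, (126)! ≡ -1 ≡ 126 (mod 127)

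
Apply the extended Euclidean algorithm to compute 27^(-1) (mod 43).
Extended GCD: 27(8) + 43(-5) = 1. So 27^(-1) ≡ 8 ≡ 8 (mod 43). Verify: 27 × 8 = 216 ≡ 1 (mod 43)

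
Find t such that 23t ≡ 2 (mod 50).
24

Since gcd(23, 50) = 1 divides 2, a solution exists.
Multiply both sides by the inverse of 23 mod 50:
  23^(-1) mod 50 = 37
  x ≡ 37 × 2 ≡ 74 ≡ 24 (mod 50)
Verification: 23 × 24 = 552 = 11 × 50 + 2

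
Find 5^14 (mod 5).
Using repeated squaring. 5 ≡ 0 (mod 5). 14 = 8 + 4 + 2 (binary 1110). Repeated squaring mod 5: 0^1 ≡ 0; 0^2 ≡ 0² = 0 ≡ 0; 0^4 ≡ 0² = 0 ≡ 0; 0^8 ≡ 0² = 0 ≡ 0. Multiply: 5^14 ≡ 0^8 × 0^4 × 0^2 ≡ 0 × 0 × 0 (mod 5): 0 × 0 = 0 ≡ 0; 0 × 0 = 0 ≡ 0. So 5^14 ≡ 0 (mod 5).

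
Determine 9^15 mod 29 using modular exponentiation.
Using repeated squaring. 15 = 8 + 4 + 2 + 1 (binary 1111). Repeated squaring mod 29: 9^1 ≡ 9; 9^2 ≡ 9² = 81 ≡ 23; 9^4 ≡ 23² = 529 ≡ 7; 9^8 ≡ 7² = 49 ≡ 20. Multiply: 9^15 = 9^8 × 9^4 × 9^2 × 9^1 ≡ 20 × 7 × 23 × 9 (mod 29): 20 × 7 = 140 ≡ 24; 24 × 23 = 552 ≡ 1; 1 × 9 = 9 ≡ 9. So 9^15 ≡ 9 (mod 29).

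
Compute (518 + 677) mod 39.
25

(518 + 677) = 1195
1195 mod 39 = 25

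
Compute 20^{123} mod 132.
80

Using successive squaring:
Binary expansion of 123: 1111011
Powers of 20 mod 132 (each is the square of the previous):
  20^1 ≡ 20 (mod 132)
  20^2 ≡ 20² = 400 ≡ 4 (mod 132)
  20^4 ≡ 4² = 16 ≡ 16 (mod 132)
  20^8 ≡ 16² = 256 ≡ 124 (mod 132)
  20^16 ≡ 124² = 15376 ≡ 64 (mod 132)
  20^32 ≡ 64² = 4096 ≡ 4 (mod 132)
  20^64 ≡ 4² = 16 ≡ 16 (mod 132)
123 = 64 + 32 + 16 + 8 + 2 + 1, so 20^123 = 20^64 × 20^32 × 20^16 × 20^8 × 20^2 × 20^1 ≡ 16 × 4 × 64 × 124 × 4 × 20 (mod 132)
Multiplying step by step:
  16 × 4 = 64 ≡ 64 (mod 132)
  64 × 64 = 4096 ≡ 4 (mod 132)
  4 × 124 = 496 ≡ 100 (mod 132)
  100 × 4 = 400 ≡ 4 (mod 132)
  4 × 20 = 80 ≡ 80 (mod 132)
Result: 20^123 ≡ 80 (mod 132)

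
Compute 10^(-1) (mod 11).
10^(-1) ≡ 10 (mod 11). Verification: 10 × 10 = 100 ≡ 1 (mod 11)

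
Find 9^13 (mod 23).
Using repeated squaring. 13 = 8 + 4 + 1 (binary 1101). Repeated squaring mod 23: 9^1 ≡ 9; 9^2 ≡ 9² = 81 ≡ 12; 9^4 ≡ 12² = 144 ≡ 6; 9^8 ≡ 6² = 36 ≡ 13. Multiply: 9^13 = 9^8 × 9^4 × 9^1 ≡ 13 × 6 × 9 (mod 23): 13 × 6 = 78 ≡ 9; 9 × 9 = 81 ≡ 12. So 9^13 ≡ 12 (mod 23).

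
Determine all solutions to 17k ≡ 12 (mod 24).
12

Since gcd(17, 24) = 1 divides 12, a solution exists.
Multiply both sides by the inverse of 17 mod 24:
  17^(-1) mod 24 = 17
  x ≡ 17 × 12 ≡ 204 ≡ 12 (mod 24)
Verification: 17 × 12 = 204 = 8 × 24 + 12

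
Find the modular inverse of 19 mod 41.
19^(-1) ≡ 13 (mod 41). Verification: 19 × 13 = 247 ≡ 1 (mod 41)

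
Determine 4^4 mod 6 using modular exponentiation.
4 = 4 (binary 100). Repeated squaring mod 6: 4^1 ≡ 4; 4^2 ≡ 4² = 16 ≡ 4; 4^4 ≡ 4² = 16 ≡ 4. So 4^4 ≡ 4 (mod 6).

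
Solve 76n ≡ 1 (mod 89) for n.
41

Using Extended Euclidean Algorithm:
gcd(76, 89) = 1
Bezout coefficients: 76 × 41 + 89 × -35 = 1
So 76 × 41 ≡ 1 (mod 89)
The inverse is 41 mod 89 = 41
Verification: 76 × 41 = 3116 = 35 × 89 + 1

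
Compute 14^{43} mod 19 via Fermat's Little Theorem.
3

By Fermat's Little Theorem, a^(p-1) ≡ 1 (mod p) for prime p and gcd(a, p) = 1
Here p = 19, so 14^18 ≡ 1 (mod 19)
We can reduce the exponent: 43 mod 18 = 7
So 14^43 ≡ 14^7 (mod 19)
Computing: 14^7 mod 19 = 3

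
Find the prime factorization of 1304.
2^3 × 163

Divide by primes starting from smallest:
1304 ÷ 2 = 652
652 ÷ 2 = 326
326 ÷ 2 = 163
163 ÷ 163 = 1

1304 = 2^3 × 163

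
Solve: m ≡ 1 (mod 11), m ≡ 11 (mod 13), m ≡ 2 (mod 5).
M = 11 × 13 × 5 = 715. M₁ = 65, y₁ ≡ 10 (mod 11). M₂ = 55, y₂ ≡ 9 (mod 13). M₃ = 143, y₃ ≡ 2 (mod 5). m = 1×65×10 + 11×55×9 + 2×143×2 ≡ 232 (mod 715)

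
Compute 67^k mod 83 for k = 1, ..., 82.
g^1, g^2, ..., g^{82} mod 83: {67, 7, 54, 49, 46, 11, 73, 77, 13, 41, 8, 38, 56, 17, 60, 36, 5, 3, 35, 21, 79, 64, 55, 33, 53, 65, 39, 40, 24, 31, 2, 51, 14, 25, 15, 9, 22, 63, 71, 26, 82, 16, 76, 29, 34, 37, 72, 10, 6, 70, 42, 75, 45, 27, 66, 23, 47, 78, 80, 48, 62, 4, 19, 28, 50, 30, 18, 44, 43, 59, 52, 81, 32, 69, 58, 68, 74, 61, 20, 12, 57, 1}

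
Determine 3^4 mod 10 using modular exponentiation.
4 = 4 (binary 100). Repeated squaring mod 10: 3^1 ≡ 3; 3^2 ≡ 3² = 9 ≡ 9; 3^4 ≡ 9² = 81 ≡ 1. So 3^4 ≡ 1 (mod 10).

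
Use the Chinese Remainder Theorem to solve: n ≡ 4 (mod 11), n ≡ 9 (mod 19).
M = 11 × 19 = 209. M₁ = 19, y₁ ≡ 7 (mod 11). M₂ = 11, y₂ ≡ 7 (mod 19). n = 4×19×7 + 9×11×7 ≡ 180 (mod 209)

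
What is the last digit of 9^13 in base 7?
Using Fermat: 9^{6} ≡ 1 (mod 7). 13 ≡ 1 (mod 6). So 9^{13} ≡ 9^{1} ≡ 2 (mod 7)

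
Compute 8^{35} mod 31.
1

Using successive squaring:
Binary expansion of 35: 100011
Powers of 8 mod 31 (each is the square of the previous):
  8^1 ≡ 8 (mod 31)
  8^2 ≡ 8² = 64 ≡ 2 (mod 31)
  8^4 ≡ 2² = 4 ≡ 4 (mod 31)
  8^8 ≡ 4² = 16 ≡ 16 (mod 31)
  8^16 ≡ 16² = 256 ≡ 8 (mod 31)
  8^32 ≡ 8² = 64 ≡ 2 (mod 31)
35 = 32 + 2 + 1, so 8^35 = 8^32 × 8^2 × 8^1 ≡ 2 × 2 × 8 (mod 31)
Multiplying step by step:
  2 × 2 = 4 ≡ 4 (mod 31)
  4 × 8 = 32 ≡ 1 (mod 31)
Result: 8^35 ≡ 1 (mod 31)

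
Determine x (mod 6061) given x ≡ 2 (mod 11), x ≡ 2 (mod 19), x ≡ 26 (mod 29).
838

Using the Chinese Remainder Theorem:
M = product of moduli = 6061
For equation 1: M_1 = 551, 551 ≡ 1 (mod 11), inverse of 551 mod 11 is 1 (check: 1 × 1 = 1 ≡ 1 (mod 11))
For equation 2: M_2 = 319, 319 ≡ 15 (mod 19), inverse of 319 mod 19 is 14 (check: 15 × 14 = 210 ≡ 1 (mod 19))
For equation 3: M_3 = 209, 209 ≡ 6 (mod 29), inverse of 209 mod 29 is 5 (check: 6 × 5 = 30 ≡ 1 (mod 29))
Combine: x ≡ Σ r_i×M_i×(M_i⁻¹ mod m_i) = 2×551×1 + 2×319×14 + 26×209×5 = 1102 + 8932 + 27170 = 37204
37204 mod 6061 = 838
x ≡ 838 (mod 6061)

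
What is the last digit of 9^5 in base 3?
9 ≡ 0 (mod 3). 5 = 4 + 1 (binary 101). Repeated squaring mod 3: 0^1 ≡ 0; 0^2 ≡ 0² = 0 ≡ 0; 0^4 ≡ 0² = 0 ≡ 0. Multiply: 9^5 ≡ 0^4 × 0^1 ≡ 0 × 0 (mod 3): 0 × 0 = 0 ≡ 0. So 9^5 ≡ 0 (mod 3).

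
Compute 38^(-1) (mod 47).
38^(-1) ≡ 26 (mod 47). Verification: 38 × 26 = 988 ≡ 1 (mod 47)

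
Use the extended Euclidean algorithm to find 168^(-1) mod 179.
Extended GCD: 168(65) + 179(-61) = 1. So 168^(-1) ≡ 65 ≡ 65 (mod 179). Verify: 168 × 65 = 10920 ≡ 1 (mod 179)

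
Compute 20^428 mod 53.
Using Fermat: 20^{52} ≡ 1 (mod 53). 428 ≡ 12 (mod 52). So 20^{428} ≡ 20^{12} ≡ 28 (mod 53)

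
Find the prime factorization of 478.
2 × 239

Divide by primes starting from smallest:
478 ÷ 2 = 239
239 ÷ 239 = 1

478 = 2 × 239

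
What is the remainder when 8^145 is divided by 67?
Using Fermat: 8^{66} ≡ 1 (mod 67). 145 ≡ 13 (mod 66). So 8^{145} ≡ 8^{13} ≡ 3 (mod 67)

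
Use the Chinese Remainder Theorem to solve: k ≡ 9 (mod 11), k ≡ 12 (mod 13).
M = 11 × 13 = 143. M₁ = 13, y₁ ≡ 6 (mod 11). M₂ = 11, y₂ ≡ 6 (mod 13). k = 9×13×6 + 12×11×6 ≡ 64 (mod 143)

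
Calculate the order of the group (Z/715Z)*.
480

Prime factorization: 715 = 5 × 11 × 13
Using the formula φ(n) = n × Π(1 - 1/p) for each prime factor p:
φ(715) = 715 × (1 - 1/5) × (1 - 1/11) × (1 - 1/13)
φ(715) = 480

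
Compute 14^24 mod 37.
Using repeated squaring. 24 = 16 + 8 (binary 11000). Repeated squaring mod 37: 14^1 ≡ 14; 14^2 ≡ 14² = 196 ≡ 11; 14^4 ≡ 11² = 121 ≡ 10; 14^8 ≡ 10² = 100 ≡ 26; 14^16 ≡ 26² = 676 ≡ 10. Multiply: 14^24 = 14^16 × 14^8 ≡ 10 × 26 (mod 37): 10 × 26 = 260 ≡ 1. So 14^24 ≡ 1 (mod 37).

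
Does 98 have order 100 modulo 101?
p - 1 = 100 has prime divisors 2, 5. Check 98^(100/q) mod 101 for each: 98^(100/2) = 98^50 ≡ 100, 98^(100/5) = 98^20 ≡ 84 (mod 101). None of these is 1, so 98 has order 100 = φ(101), so it is a primitive root mod 101.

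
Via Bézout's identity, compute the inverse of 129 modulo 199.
Extended GCD: 129(54) + 199(-35) = 1. So 129^(-1) ≡ 54 ≡ 54 (mod 199). Verify: 129 × 54 = 6966 ≡ 1 (mod 199)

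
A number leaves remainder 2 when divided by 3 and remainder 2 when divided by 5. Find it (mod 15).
M = 3 × 5 = 15. M₁ = 5, y₁ ≡ 2 (mod 3). M₂ = 3, y₂ ≡ 2 (mod 5). n = 2×5×2 + 2×3×2 ≡ 2 (mod 15)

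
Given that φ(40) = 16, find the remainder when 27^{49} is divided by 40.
By Euler: 27^{16} ≡ 1 (mod 40) since gcd(27, 40) = 1. 49 = 3×16 + 1. So 27^{49} ≡ 27^{1} ≡ 27 (mod 40)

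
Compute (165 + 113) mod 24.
14

(165 + 113) = 278
278 mod 24 = 14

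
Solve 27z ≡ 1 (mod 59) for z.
27^(-1) ≡ 35 (mod 59). Verification: 27 × 35 = 945 ≡ 1 (mod 59)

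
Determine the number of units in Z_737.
660

Prime factorization: 737 = 11 × 67
Using the formula φ(n) = n × Π(1 - 1/p) for each prime factor p:
φ(737) = 737 × (1 - 1/11) × (1 - 1/67)
φ(737) = 660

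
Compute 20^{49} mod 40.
0

Using successive squaring:
Binary expansion of 49: 110001
Powers of 20 mod 40 (each is the square of the previous):
  20^1 ≡ 20 (mod 40)
  20^2 ≡ 20² = 400 ≡ 0 (mod 40)
  20^4 ≡ 0² = 0 ≡ 0 (mod 40)
  20^8 ≡ 0² = 0 ≡ 0 (mod 40)
  20^16 ≡ 0² = 0 ≡ 0 (mod 40)
  20^32 ≡ 0² = 0 ≡ 0 (mod 40)
49 = 32 + 16 + 1, so 20^49 = 20^32 × 20^16 × 20^1 ≡ 0 × 0 × 20 (mod 40)
Multiplying step by step:
  0 × 0 = 0 ≡ 0 (mod 40)
  0 × 20 = 0 ≡ 0 (mod 40)
Result: 20^49 ≡ 0 (mod 40)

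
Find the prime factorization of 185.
5 × 37

Divide by primes starting from smallest:
185 ÷ 5 = 37
37 ÷ 37 = 1

185 = 5 × 37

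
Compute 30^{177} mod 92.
76

Using successive squaring:
Binary expansion of 177: 10110001
Powers of 30 mod 92 (each is the square of the previous):
  30^1 ≡ 30 (mod 92)
  30^2 ≡ 30² = 900 ≡ 72 (mod 92)
  30^4 ≡ 72² = 5184 ≡ 32 (mod 92)
  30^8 ≡ 32² = 1024 ≡ 12 (mod 92)
  30^16 ≡ 12² = 144 ≡ 52 (mod 92)
  30^32 ≡ 52² = 2704 ≡ 36 (mod 92)
  30^64 ≡ 36² = 1296 ≡ 8 (mod 92)
  30^128 ≡ 8² = 64 ≡ 64 (mod 92)
177 = 128 + 32 + 16 + 1, so 30^177 = 30^128 × 30^32 × 30^16 × 30^1 ≡ 64 × 36 × 52 × 30 (mod 92)
Multiplying step by step:
  64 × 36 = 2304 ≡ 4 (mod 92)
  4 × 52 = 208 ≡ 24 (mod 92)
  24 × 30 = 720 ≡ 76 (mod 92)
Result: 30^177 ≡ 76 (mod 92)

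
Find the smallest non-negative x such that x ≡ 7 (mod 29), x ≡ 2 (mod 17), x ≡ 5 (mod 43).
17291

Using the Chinese Remainder Theorem:
M = product of moduli = 21199
For equation 1: M_1 = 731, 731 ≡ 6 (mod 29), inverse of 731 mod 29 is 5 (check: 6 × 5 = 30 ≡ 1 (mod 29))
For equation 2: M_2 = 1247, 1247 ≡ 6 (mod 17), inverse of 1247 mod 17 is 3 (check: 6 × 3 = 18 ≡ 1 (mod 17))
For equation 3: M_3 = 493, 493 ≡ 20 (mod 43), inverse of 493 mod 43 is 28 (check: 20 × 28 = 560 ≡ 1 (mod 43))
Combine: x ≡ Σ r_i×M_i×(M_i⁻¹ mod m_i) = 7×731×5 + 2×1247×3 + 5×493×28 = 25585 + 7482 + 69020 = 102087
102087 mod 21199 = 17291
x ≡ 17291 (mod 21199)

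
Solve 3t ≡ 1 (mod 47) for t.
16

Using Extended Euclidean Algorithm:
gcd(3, 47) = 1
Bezout coefficients: 3 × 16 + 47 × -1 = 1
So 3 × 16 ≡ 1 (mod 47)
The inverse is 16 mod 47 = 16
Verification: 3 × 16 = 48 = 1 × 47 + 1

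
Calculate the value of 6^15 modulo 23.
Using repeated squaring. 15 = 8 + 4 + 2 + 1 (binary 1111). Repeated squaring mod 23: 6^1 ≡ 6; 6^2 ≡ 6² = 36 ≡ 13; 6^4 ≡ 13² = 169 ≡ 8; 6^8 ≡ 8² = 64 ≡ 18. Multiply: 6^15 = 6^8 × 6^4 × 6^2 × 6^1 ≡ 18 × 8 × 13 × 6 (mod 23): 18 × 8 = 144 ≡ 6; 6 × 13 = 78 ≡ 9; 9 × 6 = 54 ≡ 8. So 6^15 ≡ 8 (mod 23).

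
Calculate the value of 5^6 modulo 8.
6 = 4 + 2 (binary 110). Repeated squaring mod 8: 5^1 ≡ 5; 5^2 ≡ 5² = 25 ≡ 1; 5^4 ≡ 1² = 1 ≡ 1. Multiply: 5^6 = 5^4 × 5^2 ≡ 1 × 1 (mod 8): 1 × 1 = 1 ≡ 1. So 5^6 ≡ 1 (mod 8).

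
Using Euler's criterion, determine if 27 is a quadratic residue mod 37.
By Euler's criterion: 27^{18} ≡ 1 (mod 37). Since this equals 1, 27 is a QR.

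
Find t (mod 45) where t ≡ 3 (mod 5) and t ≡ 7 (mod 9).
M = 5 × 9 = 45. M₁ = 9, y₁ ≡ 4 (mod 5). M₂ = 5, y₂ ≡ 2 (mod 9). t = 3×9×4 + 7×5×2 ≡ 43 (mod 45)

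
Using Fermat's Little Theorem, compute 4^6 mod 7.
By Fermat's Little Theorem, 4^{6} ≡ 1 (mod 7) since 7 is prime and gcd(4, 7) = 1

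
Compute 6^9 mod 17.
9 = 8 + 1 (binary 1001). Repeated squaring mod 17: 6^1 ≡ 6; 6^2 ≡ 6² = 36 ≡ 2; 6^4 ≡ 2² = 4 ≡ 4; 6^8 ≡ 4² = 16 ≡ 16. Multiply: 6^9 = 6^8 × 6^1 ≡ 16 × 6 (mod 17): 16 × 6 = 96 ≡ 11. So 6^9 ≡ 11 (mod 17).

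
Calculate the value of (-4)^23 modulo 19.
Using Fermat: (-4)^{18} ≡ 1 (mod 19). 23 ≡ 5 (mod 18). So (-4)^{23} ≡ (-4)^{5} ≡ 2 (mod 19)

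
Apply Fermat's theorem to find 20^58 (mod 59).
By Fermat's Little Theorem, 20^{58} ≡ 1 (mod 59) since 59 is prime and gcd(20, 59) = 1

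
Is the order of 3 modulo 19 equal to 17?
No, the actual order is 18, not 17.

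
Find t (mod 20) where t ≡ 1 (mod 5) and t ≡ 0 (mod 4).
M = 5 × 4 = 20. M₁ = 4, y₁ ≡ 4 (mod 5). M₂ = 5, y₂ ≡ 1 (mod 4). t = 1×4×4 + 0×5×1 ≡ 16 (mod 20)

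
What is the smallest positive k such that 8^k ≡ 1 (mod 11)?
Powers of 8 mod 11: 8^1≡8, 8^2≡9, 8^3≡6, 8^4≡4, 8^5≡10, 8^6≡3, 8^7≡2, 8^8≡5, 8^9≡7, 8^10≡1. Order = 10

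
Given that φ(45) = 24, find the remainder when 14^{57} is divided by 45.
By Euler: 14^{24} ≡ 1 (mod 45) since gcd(14, 45) = 1. 57 = 2×24 + 9. So 14^{57} ≡ 14^{9} ≡ 44 (mod 45)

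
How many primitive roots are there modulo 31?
8

The number of primitive roots modulo p is φ(p-1) = φ(30)
φ(30) = 8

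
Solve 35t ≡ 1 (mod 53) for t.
50

Using Extended Euclidean Algorithm:
gcd(35, 53) = 1
Bezout coefficients: 35 × -3 + 53 × 2 = 1
So 35 × -3 ≡ 1 (mod 53)
The inverse is -3 mod 53 = 50
Verification: 35 × 50 = 1750 = 33 × 53 + 1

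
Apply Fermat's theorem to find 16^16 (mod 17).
By Fermat's Little Theorem, 16^{16} ≡ 1 (mod 17) since 17 is prime and gcd(16, 17) = 1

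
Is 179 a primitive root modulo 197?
p - 1 = 196 has prime divisors 2, 7. Check 179^(196/q) mod 197 for each: 179^(196/2) = 179^98 ≡ 196, 179^(196/7) = 179^28 ≡ 36 (mod 197). None of these is 1, so 179 has order 196 = φ(197), so it is a primitive root mod 197.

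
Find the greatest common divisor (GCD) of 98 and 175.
7

Using the Euclidean algorithm:
98 = 0 × 175 + 98
175 = 1 × 98 + 77
98 = 1 × 77 + 21
77 = 3 × 21 + 14
21 = 1 × 14 + 7
14 = 2 × 7 + 0

GCD(98, 175) = 7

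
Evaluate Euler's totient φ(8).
4

Prime factorization: 8 = 2^3
Using the formula φ(n) = n × Π(1 - 1/p) for each prime factor p:
φ(8) = 8 × (1 - 1/2)
φ(8) = 4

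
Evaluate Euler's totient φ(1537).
1456

Prime factorization: 1537 = 29 × 53
Using the formula φ(n) = n × Π(1 - 1/p) for each prime factor p:
φ(1537) = 1537 × (1 - 1/29) × (1 - 1/53)
φ(1537) = 1456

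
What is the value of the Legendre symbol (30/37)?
(30/37) = 30^{18} mod 37 = 1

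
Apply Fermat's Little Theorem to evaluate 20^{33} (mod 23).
22

By Fermat's Little Theorem, a^(p-1) ≡ 1 (mod p) for prime p and gcd(a, p) = 1
Here p = 23, so 20^22 ≡ 1 (mod 23)
We can reduce the exponent: 33 mod 22 = 11
So 20^33 ≡ 20^11 (mod 23)
Computing: 20^11 mod 23 = 22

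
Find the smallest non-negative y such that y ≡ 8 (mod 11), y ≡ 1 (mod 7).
8

Using the Chinese Remainder Theorem:
M = product of moduli = 77
For equation 1: M_1 = 7, 7 ≡ 7 (mod 11), inverse of 7 mod 11 is 8 (check: 7 × 8 = 56 ≡ 1 (mod 11))
For equation 2: M_2 = 11, 11 ≡ 4 (mod 7), inverse of 11 mod 7 is 2 (check: 4 × 2 = 8 ≡ 1 (mod 7))
Combine: y ≡ Σ r_i×M_i×(M_i⁻¹ mod m_i) = 8×7×8 + 1×11×2 = 448 + 22 = 470
470 mod 77 = 8
y ≡ 8 (mod 77)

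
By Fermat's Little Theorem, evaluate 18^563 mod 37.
By Fermat: 18^{36} ≡ 1 (mod 37). 563 ≡ 23 (mod 36). So 18^{563} ≡ 18^{23} ≡ 22 (mod 37)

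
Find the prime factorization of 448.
2^6 × 7

Divide by primes starting from smallest:
448 ÷ 2 = 224
224 ÷ 2 = 112
112 ÷ 2 = 56
56 ÷ 2 = 28
28 ÷ 2 = 14
14 ÷ 2 = 7
7 ÷ 7 = 1

448 = 2^6 × 7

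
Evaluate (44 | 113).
(44/113) = 44^{56} mod 113 = 1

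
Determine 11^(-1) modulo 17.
11^(-1) ≡ 14 (mod 17). Verification: 11 × 14 = 154 ≡ 1 (mod 17)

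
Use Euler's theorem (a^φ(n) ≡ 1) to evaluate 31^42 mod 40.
By Euler: 31^{16} ≡ 1 (mod 40) since gcd(31, 40) = 1. 42 = 2×16 + 10. So 31^{42} ≡ 31^{10} ≡ 1 (mod 40)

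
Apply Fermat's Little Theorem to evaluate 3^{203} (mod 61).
27

By Fermat's Little Theorem, a^(p-1) ≡ 1 (mod p) for prime p and gcd(a, p) = 1
Here p = 61, so 3^60 ≡ 1 (mod 61)
We can reduce the exponent: 203 mod 60 = 23
So 3^203 ≡ 3^23 (mod 61)
Computing: 3^23 mod 61 = 27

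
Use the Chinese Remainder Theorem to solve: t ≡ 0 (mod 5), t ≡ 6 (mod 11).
M = 5 × 11 = 55. M₁ = 11, y₁ ≡ 1 (mod 5). M₂ = 5, y₂ ≡ 9 (mod 11). t = 0×11×1 + 6×5×9 ≡ 50 (mod 55)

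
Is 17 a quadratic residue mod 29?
By Euler's criterion: 17^{14} ≡ 28 (mod 29). Since this equals -1 (≡ 28), 17 is not a QR.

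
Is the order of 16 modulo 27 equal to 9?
Yes, ord_27(16) = 9.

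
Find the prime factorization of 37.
37

Divide by primes starting from smallest:
37 ÷ 37 = 1

37 = 37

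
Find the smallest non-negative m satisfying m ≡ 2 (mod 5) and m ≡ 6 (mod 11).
M = 5 × 11 = 55. M₁ = 11, y₁ ≡ 1 (mod 5). M₂ = 5, y₂ ≡ 9 (mod 11). m = 2×11×1 + 6×5×9 ≡ 17 (mod 55)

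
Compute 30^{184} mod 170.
120

Using successive squaring:
Binary expansion of 184: 10111000
Powers of 30 mod 170 (each is the square of the previous):
  30^1 ≡ 30 (mod 170)
  30^2 ≡ 30² = 900 ≡ 50 (mod 170)
  30^4 ≡ 50² = 2500 ≡ 120 (mod 170)
  30^8 ≡ 120² = 14400 ≡ 120 (mod 170)
  30^16 ≡ 120² = 14400 ≡ 120 (mod 170)
  30^32 ≡ 120² = 14400 ≡ 120 (mod 170)
  30^64 ≡ 120² = 14400 ≡ 120 (mod 170)
  30^128 ≡ 120² = 14400 ≡ 120 (mod 170)
184 = 128 + 32 + 16 + 8, so 30^184 = 30^128 × 30^32 × 30^16 × 30^8 ≡ 120 × 120 × 120 × 120 (mod 170)
Multiplying step by step:
  120 × 120 = 14400 ≡ 120 (mod 170)
  120 × 120 = 14400 ≡ 120 (mod 170)
  120 × 120 = 14400 ≡ 120 (mod 170)
Result: 30^184 ≡ 120 (mod 170)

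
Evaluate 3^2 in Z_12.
2 = 2 (binary 10). Repeated squaring mod 12: 3^1 ≡ 3; 3^2 ≡ 3² = 9 ≡ 9. So 3^2 ≡ 9 (mod 12).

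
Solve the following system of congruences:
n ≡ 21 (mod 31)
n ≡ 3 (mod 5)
83

Using the Chinese Remainder Theorem:
M = product of moduli = 155
For equation 1: M_1 = 5, 5 ≡ 5 (mod 31), inverse of 5 mod 31 is 25 (check: 5 × 25 = 125 ≡ 1 (mod 31))
For equation 2: M_2 = 31, 31 ≡ 1 (mod 5), inverse of 31 mod 5 is 1 (check: 1 × 1 = 1 ≡ 1 (mod 5))
Combine: n ≡ Σ r_i×M_i×(M_i⁻¹ mod m_i) = 21×5×25 + 3×31×1 = 2625 + 93 = 2718
2718 mod 155 = 83
n ≡ 83 (mod 155)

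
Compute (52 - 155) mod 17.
16

(52 - 155) = -103
-103 mod 17 = 16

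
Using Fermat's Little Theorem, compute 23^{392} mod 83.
78

By Fermat's Little Theorem, a^(p-1) ≡ 1 (mod p) for prime p and gcd(a, p) = 1
Here p = 83, so 23^82 ≡ 1 (mod 83)
We can reduce the exponent: 392 mod 82 = 64
So 23^392 ≡ 23^64 (mod 83)
Computing: 23^64 mod 83 = 78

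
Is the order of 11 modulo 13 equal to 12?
Yes, ord_13(11) = 12.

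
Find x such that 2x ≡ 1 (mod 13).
2^(-1) ≡ 7 (mod 13). Verification: 2 × 7 = 14 ≡ 1 (mod 13)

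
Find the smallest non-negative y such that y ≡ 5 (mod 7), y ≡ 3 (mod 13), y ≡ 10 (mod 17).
1251

Using the Chinese Remainder Theorem:
M = product of moduli = 1547
For equation 1: M_1 = 221, 221 ≡ 4 (mod 7), inverse of 221 mod 7 is 2 (check: 4 × 2 = 8 ≡ 1 (mod 7))
For equation 2: M_2 = 119, 119 ≡ 2 (mod 13), inverse of 119 mod 13 is 7 (check: 2 × 7 = 14 ≡ 1 (mod 13))
For equation 3: M_3 = 91, 91 ≡ 6 (mod 17), inverse of 91 mod 17 is 3 (check: 6 × 3 = 18 ≡ 1 (mod 17))
Combine: y ≡ Σ r_i×M_i×(M_i⁻¹ mod m_i) = 5×221×2 + 3×119×7 + 10×91×3 = 2210 + 2499 + 2730 = 7439
7439 mod 1547 = 1251
y ≡ 1251 (mod 1547)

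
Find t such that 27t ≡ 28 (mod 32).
20

Since gcd(27, 32) = 1 divides 28, a solution exists.
Multiply both sides by the inverse of 27 mod 32:
  27^(-1) mod 32 = 19
  x ≡ 19 × 28 ≡ 532 ≡ 20 (mod 32)
Verification: 27 × 20 = 540 = 16 × 32 + 28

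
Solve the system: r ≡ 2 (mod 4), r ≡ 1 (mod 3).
M = 4 × 3 = 12. M₁ = 3, y₁ ≡ 3 (mod 4). M₂ = 4, y₂ ≡ 1 (mod 3). r = 2×3×3 + 1×4×1 ≡ 10 (mod 12)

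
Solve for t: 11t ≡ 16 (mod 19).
17

Since gcd(11, 19) = 1 divides 16, a solution exists.
Multiply both sides by the inverse of 11 mod 19:
  11^(-1) mod 19 = 7
  x ≡ 7 × 16 ≡ 112 ≡ 17 (mod 19)
Verification: 11 × 17 = 187 = 9 × 19 + 16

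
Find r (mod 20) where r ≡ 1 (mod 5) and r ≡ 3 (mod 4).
M = 5 × 4 = 20. M₁ = 4, y₁ ≡ 4 (mod 5). M₂ = 5, y₂ ≡ 1 (mod 4). r = 1×4×4 + 3×5×1 ≡ 11 (mod 20)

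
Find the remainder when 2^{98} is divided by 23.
By Fermat: 2^{22} ≡ 1 (mod 23). 98 = 4×22 + 10. So 2^{98} ≡ 2^{10} ≡ 12 (mod 23)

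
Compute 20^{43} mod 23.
15

Using successive squaring:
Binary expansion of 43: 101011
Powers of 20 mod 23 (each is the square of the previous):
  20^1 ≡ 20 (mod 23)
  20^2 ≡ 20² = 400 ≡ 9 (mod 23)
  20^4 ≡ 9² = 81 ≡ 12 (mod 23)
  20^8 ≡ 12² = 144 ≡ 6 (mod 23)
  20^16 ≡ 6² = 36 ≡ 13 (mod 23)
  20^32 ≡ 13² = 169 ≡ 8 (mod 23)
43 = 32 + 8 + 2 + 1, so 20^43 = 20^32 × 20^8 × 20^2 × 20^1 ≡ 8 × 6 × 9 × 20 (mod 23)
Multiplying step by step:
  8 × 6 = 48 ≡ 2 (mod 23)
  2 × 9 = 18 ≡ 18 (mod 23)
  18 × 20 = 360 ≡ 15 (mod 23)
Result: 20^43 ≡ 15 (mod 23)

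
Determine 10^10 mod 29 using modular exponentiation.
10 = 8 + 2 (binary 1010). Repeated squaring mod 29: 10^1 ≡ 10; 10^2 ≡ 10² = 100 ≡ 13; 10^4 ≡ 13² = 169 ≡ 24; 10^8 ≡ 24² = 576 ≡ 25. Multiply: 10^10 = 10^8 × 10^2 ≡ 25 × 13 (mod 29): 25 × 13 = 325 ≡ 6. So 10^10 ≡ 6 (mod 29).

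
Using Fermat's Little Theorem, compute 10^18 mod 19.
By Fermat's Little Theorem, 10^{18} ≡ 1 (mod 19) since 19 is prime and gcd(10, 19) = 1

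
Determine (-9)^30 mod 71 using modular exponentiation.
Using repeated squaring. (-9) ≡ 62 (mod 71). 30 = 16 + 8 + 4 + 2 (binary 11110). Repeated squaring mod 71: 62^1 ≡ 62; 62^2 ≡ 62² = 3844 ≡ 10; 62^4 ≡ 10² = 100 ≡ 29; 62^8 ≡ 29² = 841 ≡ 60; 62^16 ≡ 60² = 3600 ≡ 50. Multiply: (-9)^30 ≡ 62^16 × 62^8 × 62^4 × 62^2 ≡ 50 × 60 × 29 × 10 (mod 71): 50 × 60 = 3000 ≡ 18; 18 × 29 = 522 ≡ 25; 25 × 10 = 250 ≡ 37. So (-9)^30 ≡ 37 (mod 71).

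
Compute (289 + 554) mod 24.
3

(289 + 554) = 843
843 mod 24 = 3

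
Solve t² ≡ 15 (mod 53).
The square roots of 15 mod 53 are 42 and 11. Verify: 42² = 1764 ≡ 15 (mod 53)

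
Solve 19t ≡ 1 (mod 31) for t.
18

Using Extended Euclidean Algorithm:
gcd(19, 31) = 1
Bezout coefficients: 19 × -13 + 31 × 8 = 1
So 19 × -13 ≡ 1 (mod 31)
The inverse is -13 mod 31 = 18
Verification: 19 × 18 = 342 = 11 × 31 + 1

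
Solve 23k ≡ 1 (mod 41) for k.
23^(-1) ≡ 25 (mod 41). Verification: 23 × 25 = 575 ≡ 1 (mod 41)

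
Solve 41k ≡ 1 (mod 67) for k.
18

Using Extended Euclidean Algorithm:
gcd(41, 67) = 1
Bezout coefficients: 41 × 18 + 67 × -11 = 1
So 41 × 18 ≡ 1 (mod 67)
The inverse is 18 mod 67 = 18
Verification: 41 × 18 = 738 = 11 × 67 + 1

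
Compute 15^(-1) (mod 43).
15^(-1) ≡ 23 (mod 43). Verification: 15 × 23 = 345 ≡ 1 (mod 43)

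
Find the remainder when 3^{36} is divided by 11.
By Fermat: 3^{10} ≡ 1 (mod 11). 36 = 3×10 + 6. So 3^{36} ≡ 3^{6} ≡ 3 (mod 11)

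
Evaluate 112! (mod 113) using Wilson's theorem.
By Wilson's theorem, (112)! ≡ -1 ≡ 112 (mod 113)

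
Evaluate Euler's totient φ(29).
28

Prime factorization: 29 = 29
Using the formula φ(n) = n × Π(1 - 1/p) for each prime factor p:
φ(29) = 29 × (1 - 1/29)
φ(29) = 28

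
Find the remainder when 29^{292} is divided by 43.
By Fermat: 29^{42} ≡ 1 (mod 43). 292 = 6×42 + 40. So 29^{292} ≡ 29^{40} ≡ 9 (mod 43)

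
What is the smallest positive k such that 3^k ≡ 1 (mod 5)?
Powers of 3 mod 5: 3^1≡3, 3^2≡4, 3^3≡2, 3^4≡1. Order = 4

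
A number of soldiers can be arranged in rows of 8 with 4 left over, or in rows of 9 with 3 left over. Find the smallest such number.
M = 8 × 9 = 72. M₁ = 9, y₁ ≡ 1 (mod 8). M₂ = 8, y₂ ≡ 8 (mod 9). x = 4×9×1 + 3×8×8 ≡ 12 (mod 72). The smallest positive such number is 12.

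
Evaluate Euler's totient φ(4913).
4624

Prime factorization: 4913 = 17^3
Using the formula φ(n) = n × Π(1 - 1/p) for each prime factor p:
φ(4913) = 4913 × (1 - 1/17)
φ(4913) = 4624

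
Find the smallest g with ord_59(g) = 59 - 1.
p - 1 = 58 has prime divisors 2, 29. h is a primitive root mod 59 iff h^(58/q) ≢ 1 (mod 59) for each such q.
h = 2: 2^29 ≡ 58, 2^2 ≡ 4 (mod 59); none is 1, so 2 has order 58 and is a primitive root.
The smallest primitive root mod 59 is g = 2.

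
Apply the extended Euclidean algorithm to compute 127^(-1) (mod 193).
Extended GCD: 127(38) + 193(-25) = 1. So 127^(-1) ≡ 38 ≡ 38 (mod 193). Verify: 127 × 38 = 4826 ≡ 1 (mod 193)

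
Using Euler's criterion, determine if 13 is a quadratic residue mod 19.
By Euler's criterion: 13^{9} ≡ 18 (mod 19). Since this equals -1 (≡ 18), 13 is not a QR.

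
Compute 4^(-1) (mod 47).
12

Using Extended Euclidean Algorithm:
gcd(4, 47) = 1
Bezout coefficients: 4 × 12 + 47 × -1 = 1
So 4 × 12 ≡ 1 (mod 47)
The inverse is 12 mod 47 = 12
Verification: 4 × 12 = 48 = 1 × 47 + 1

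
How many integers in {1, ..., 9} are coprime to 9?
6

Prime factorization: 9 = 3^2
Using the formula φ(n) = n × Π(1 - 1/p) for each prime factor p:
φ(9) = 9 × (1 - 1/3)
φ(9) = 6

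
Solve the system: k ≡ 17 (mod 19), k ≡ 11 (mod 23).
M = 19 × 23 = 437. M₁ = 23, y₁ ≡ 5 (mod 19). M₂ = 19, y₂ ≡ 17 (mod 23). k = 17×23×5 + 11×19×17 ≡ 264 (mod 437)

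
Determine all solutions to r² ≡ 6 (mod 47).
The square roots of 6 mod 47 are 37 and 10. Verify: 37² = 1369 ≡ 6 (mod 47)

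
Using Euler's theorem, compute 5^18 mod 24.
By Euler: 5^{8} ≡ 1 (mod 24) since gcd(5, 24) = 1. 18 = 2×8 + 2. So 5^{18} ≡ 5^{2} ≡ 1 (mod 24)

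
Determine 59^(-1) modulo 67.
59^(-1) ≡ 25 (mod 67). Verification: 59 × 25 = 1475 ≡ 1 (mod 67)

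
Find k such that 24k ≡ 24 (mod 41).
1

Since gcd(24, 41) = 1 divides 24, a solution exists.
Multiply both sides by the inverse of 24 mod 41:
  24^(-1) mod 41 = 12
  x ≡ 12 × 24 ≡ 288 ≡ 1 (mod 41)
Verification: 24 × 1 = 24 = 0 × 41 + 24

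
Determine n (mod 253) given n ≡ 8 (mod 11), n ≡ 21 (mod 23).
228

Using the Chinese Remainder Theorem:
M = product of moduli = 253
For equation 1: M_1 = 23, 23 ≡ 1 (mod 11), inverse of 23 mod 11 is 1 (check: 1 × 1 = 1 ≡ 1 (mod 11))
For equation 2: M_2 = 11, 11 ≡ 11 (mod 23), inverse of 11 mod 23 is 21 (check: 11 × 21 = 231 ≡ 1 (mod 23))
Combine: n ≡ Σ r_i×M_i×(M_i⁻¹ mod m_i) = 8×23×1 + 21×11×21 = 184 + 4851 = 5035
5035 mod 253 = 228
n ≡ 228 (mod 253)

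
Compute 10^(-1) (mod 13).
10^(-1) ≡ 4 (mod 13). Verification: 10 × 4 = 40 ≡ 1 (mod 13)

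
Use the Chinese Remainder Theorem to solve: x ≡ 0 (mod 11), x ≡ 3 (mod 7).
66

Using the Chinese Remainder Theorem:
M = product of moduli = 77
For equation 1: M_1 = 7, 7 ≡ 7 (mod 11), inverse of 7 mod 11 is 8 (check: 7 × 8 = 56 ≡ 1 (mod 11))
For equation 2: M_2 = 11, 11 ≡ 4 (mod 7), inverse of 11 mod 7 is 2 (check: 4 × 2 = 8 ≡ 1 (mod 7))
Combine: x ≡ Σ r_i×M_i×(M_i⁻¹ mod m_i) = 0×7×8 + 3×11×2 = 0 + 66 = 66
66 mod 77 = 66
x ≡ 66 (mod 77)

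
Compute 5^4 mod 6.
4 = 4 (binary 100). Repeated squaring mod 6: 5^1 ≡ 5; 5^2 ≡ 5² = 25 ≡ 1; 5^4 ≡ 1² = 1 ≡ 1. So 5^4 ≡ 1 (mod 6).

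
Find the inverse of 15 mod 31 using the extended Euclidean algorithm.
Extended GCD: 15(-2) + 31(1) = 1. So 15^(-1) ≡ 29 ≡ 29 (mod 31). Verify: 15 × 29 = 435 ≡ 1 (mod 31)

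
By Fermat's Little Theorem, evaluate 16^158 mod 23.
By Fermat: 16^{22} ≡ 1 (mod 23). 158 = 7×22 + 4. So 16^{158} ≡ 16^{4} ≡ 9 (mod 23)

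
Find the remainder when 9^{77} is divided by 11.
By Fermat: 9^{10} ≡ 1 (mod 11). 77 = 7×10 + 7. So 9^{77} ≡ 9^{7} ≡ 4 (mod 11)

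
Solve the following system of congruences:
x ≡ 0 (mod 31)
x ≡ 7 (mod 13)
124

Using the Chinese Remainder Theorem:
M = product of moduli = 403
For equation 1: M_1 = 13, 13 ≡ 13 (mod 31), inverse of 13 mod 31 is 12 (check: 13 × 12 = 156 ≡ 1 (mod 31))
For equation 2: M_2 = 31, 31 ≡ 5 (mod 13), inverse of 31 mod 13 is 8 (check: 5 × 8 = 40 ≡ 1 (mod 13))
Combine: x ≡ Σ r_i×M_i×(M_i⁻¹ mod m_i) = 0×13×12 + 7×31×8 = 0 + 1736 = 1736
1736 mod 403 = 124
x ≡ 124 (mod 403)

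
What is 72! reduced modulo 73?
By Wilson's theorem, (72)! ≡ -1 ≡ 72 (mod 73)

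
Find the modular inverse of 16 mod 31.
16^(-1) ≡ 2 (mod 31). Verification: 16 × 2 = 32 ≡ 1 (mod 31)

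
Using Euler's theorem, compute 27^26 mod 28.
By Euler: 27^{12} ≡ 1 (mod 28) since gcd(27, 28) = 1. 26 = 2×12 + 2. So 27^{26} ≡ 27^{2} ≡ 1 (mod 28)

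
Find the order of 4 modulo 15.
Powers of 4 mod 15: 4^1≡4, 4^2≡1. Order = 2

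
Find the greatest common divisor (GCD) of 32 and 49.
1

Using the Euclidean algorithm:
32 = 0 × 49 + 32
49 = 1 × 32 + 17
32 = 1 × 17 + 15
17 = 1 × 15 + 2
15 = 7 × 2 + 1
2 = 2 × 1 + 0

GCD(32, 49) = 1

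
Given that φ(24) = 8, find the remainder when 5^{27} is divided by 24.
By Euler: 5^{8} ≡ 1 (mod 24) since gcd(5, 24) = 1. 27 = 3×8 + 3. So 5^{27} ≡ 5^{3} ≡ 5 (mod 24)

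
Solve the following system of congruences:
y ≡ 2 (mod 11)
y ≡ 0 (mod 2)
2

Using the Chinese Remainder Theorem:
M = product of moduli = 22
For equation 1: M_1 = 2, 2 ≡ 2 (mod 11), inverse of 2 mod 11 is 6 (check: 2 × 6 = 12 ≡ 1 (mod 11))
For equation 2: M_2 = 11, 11 ≡ 1 (mod 2), inverse of 11 mod 2 is 1 (check: 1 × 1 = 1 ≡ 1 (mod 2))
Combine: y ≡ Σ r_i×M_i×(M_i⁻¹ mod m_i) = 2×2×6 + 0×11×1 = 24 + 0 = 24
24 mod 22 = 2
y ≡ 2 (mod 22)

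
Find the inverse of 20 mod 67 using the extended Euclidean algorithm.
Extended GCD: 20(-10) + 67(3) = 1. So 20^(-1) ≡ 57 ≡ 57 (mod 67). Verify: 20 × 57 = 1140 ≡ 1 (mod 67)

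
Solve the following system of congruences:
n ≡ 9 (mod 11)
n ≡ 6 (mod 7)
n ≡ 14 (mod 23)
405

Using the Chinese Remainder Theorem:
M = product of moduli = 1771
For equation 1: M_1 = 161, 161 ≡ 7 (mod 11), inverse of 161 mod 11 is 8 (check: 7 × 8 = 56 ≡ 1 (mod 11))
For equation 2: M_2 = 253, 253 ≡ 1 (mod 7), inverse of 253 mod 7 is 1 (check: 1 × 1 = 1 ≡ 1 (mod 7))
For equation 3: M_3 = 77, 77 ≡ 8 (mod 23), inverse of 77 mod 23 is 3 (check: 8 × 3 = 24 ≡ 1 (mod 23))
Combine: n ≡ Σ r_i×M_i×(M_i⁻¹ mod m_i) = 9×161×8 + 6×253×1 + 14×77×3 = 11592 + 1518 + 3234 = 16344
16344 mod 1771 = 405
n ≡ 405 (mod 1771)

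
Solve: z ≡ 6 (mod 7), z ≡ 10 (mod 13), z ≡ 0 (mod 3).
M = 7 × 13 × 3 = 273. M₁ = 39, y₁ ≡ 2 (mod 7). M₂ = 21, y₂ ≡ 5 (mod 13). M₃ = 91, y₃ ≡ 1 (mod 3). z = 6×39×2 + 10×21×5 + 0×91×1 ≡ 153 (mod 273)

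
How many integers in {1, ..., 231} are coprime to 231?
120

Prime factorization: 231 = 3 × 7 × 11
Using the formula φ(n) = n × Π(1 - 1/p) for each prime factor p:
φ(231) = 231 × (1 - 1/3) × (1 - 1/7) × (1 - 1/11)
φ(231) = 120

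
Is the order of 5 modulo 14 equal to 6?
Yes, ord_14(5) = 6.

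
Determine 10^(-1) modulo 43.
10^(-1) ≡ 13 (mod 43). Verification: 10 × 13 = 130 ≡ 1 (mod 43)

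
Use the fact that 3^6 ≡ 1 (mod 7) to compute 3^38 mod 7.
By Fermat: 3^{6} ≡ 1 (mod 7). 38 = 6×6 + 2. So 3^{38} ≡ 3^{2} ≡ 2 (mod 7)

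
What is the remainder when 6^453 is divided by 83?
Using Fermat: 6^{82} ≡ 1 (mod 83). 453 ≡ 43 (mod 82). So 6^{453} ≡ 6^{43} ≡ 47 (mod 83)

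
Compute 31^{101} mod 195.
31

Using successive squaring:
Binary expansion of 101: 1100101
Powers of 31 mod 195 (each is the square of the previous):
  31^1 ≡ 31 (mod 195)
  31^2 ≡ 31² = 961 ≡ 181 (mod 195)
  31^4 ≡ 181² = 32761 ≡ 1 (mod 195)
  31^8 ≡ 1² = 1 ≡ 1 (mod 195)
  31^16 ≡ 1² = 1 ≡ 1 (mod 195)
  31^32 ≡ 1² = 1 ≡ 1 (mod 195)
  31^64 ≡ 1² = 1 ≡ 1 (mod 195)
101 = 64 + 32 + 4 + 1, so 31^101 = 31^64 × 31^32 × 31^4 × 31^1 ≡ 1 × 1 × 1 × 31 (mod 195)
Multiplying step by step:
  1 × 1 = 1 ≡ 1 (mod 195)
  1 × 1 = 1 ≡ 1 (mod 195)
  1 × 31 = 31 ≡ 31 (mod 195)
Result: 31^101 ≡ 31 (mod 195)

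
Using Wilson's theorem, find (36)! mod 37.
By Wilson's theorem, (36)! ≡ -1 ≡ 36 (mod 37)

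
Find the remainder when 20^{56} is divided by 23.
By Fermat: 20^{22} ≡ 1 (mod 23). 56 = 2×22 + 12. So 20^{56} ≡ 20^{12} ≡ 3 (mod 23)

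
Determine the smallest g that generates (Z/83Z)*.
2

A primitive root g modulo p has order p-1 = 82
Prime divisors of 82: [2, 41]
g is a primitive root iff g^(82/q) ≢ 1 (mod 83) for each prime divisor q
Testing small values:
  g = 2: 2^41 ≡ 82, 2^2 ≡ 4 (mod 83) → none is 1, primitive root!
The smallest primitive root is 2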